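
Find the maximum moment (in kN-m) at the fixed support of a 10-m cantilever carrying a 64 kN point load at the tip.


For a cantilever with a point load at the free end:
M_max = P * L = 64 * 10 = 640 kN-m

640 kN-m


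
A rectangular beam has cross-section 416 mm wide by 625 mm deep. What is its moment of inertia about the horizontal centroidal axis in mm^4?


I = b * h^3 / 12
= 416 * 625^3 / 12
= 416 * 244140625 / 12
= 8463541666.67 mm^4

8463541666.67 mm^4


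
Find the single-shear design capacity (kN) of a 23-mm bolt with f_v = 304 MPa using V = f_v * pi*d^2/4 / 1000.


A = pi * d^2 / 4 = pi * 23^2 / 4 = 415.4756 mm^2
V = f_v * A / 1000 = 304 * 415.4756 / 1000
= 126.3046 kN

126.3046 kN


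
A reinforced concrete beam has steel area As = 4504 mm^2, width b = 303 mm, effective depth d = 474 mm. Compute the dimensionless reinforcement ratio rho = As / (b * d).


rho = As / (b * d)
= 4504 / (303 * 474)
= 4504 / 143622
= 0.03136 (dimensionless)

0.03136 (dimensionless)


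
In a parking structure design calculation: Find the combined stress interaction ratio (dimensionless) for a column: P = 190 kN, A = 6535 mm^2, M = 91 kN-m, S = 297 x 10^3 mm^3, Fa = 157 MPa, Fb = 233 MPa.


f_a = P / A = 190000.0 / 6535 = 29.0742 MPa
f_b = M / S = 91000000.0 / 297000.0 = 306.3973 MPa
Ratio = f_a / Fa + f_b / Fb
= 29.0742 / 157 + 306.3973 / 233
= 1.5002 (dimensionless)

1.5002 (dimensionless)


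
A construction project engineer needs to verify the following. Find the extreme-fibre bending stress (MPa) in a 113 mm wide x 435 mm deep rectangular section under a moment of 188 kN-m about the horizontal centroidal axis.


I = b * h^3 / 12 = 113 * 435^3 / 12 = 775112906.25 mm^4
y = h / 2 = 435 / 2 = 217.5 mm
M = 188 kN-m = 188000000.0 N-mm
sigma = M * y / I = 188000000.0 * 217.5 / 775112906.25
= 52.75 MPa

52.75 MPa


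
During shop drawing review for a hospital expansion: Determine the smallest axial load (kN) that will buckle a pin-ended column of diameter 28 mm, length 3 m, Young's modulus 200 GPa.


I = pi * d^4 / 64 = 30171.86 mm^4
L = 3000.0 mm
P_cr = pi^2 * E * I / L^2
= 9.8696 * 200000.0 * 30171.86 / 3000.0^2
= 6617.43 N = 6.6174 kN

6.6174 kN


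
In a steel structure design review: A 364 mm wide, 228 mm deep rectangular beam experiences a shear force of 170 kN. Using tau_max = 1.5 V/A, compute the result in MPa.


A = b * h = 364 * 228 = 82992 mm^2
V = 170 kN = 170000.0 N
tau_max = 1.5 * V / A = 1.5 * 170000.0 / 82992
= 3.0726 MPa

3.0726 MPa


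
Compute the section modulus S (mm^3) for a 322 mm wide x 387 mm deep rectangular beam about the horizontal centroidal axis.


S = b * h^2 / 6
= 322 * 387^2 / 6
= 322 * 149769 / 6
= 8037603.0 mm^3

8037603.0 mm^3


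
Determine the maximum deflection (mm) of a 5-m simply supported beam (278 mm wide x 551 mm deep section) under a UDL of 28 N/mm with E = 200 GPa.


I = 278 * 551^3 / 12 = 3875416164.83 mm^4
L = 5000.0 mm, w = 28 N/mm, E = 200000.0 MPa
delta = 5 * w * L^4 / (384 * E * I)
= 5 * 28 * 5000.0^4 / (384 * 200000.0 * 3875416164.83)
= 0.294 mm

0.294 mm


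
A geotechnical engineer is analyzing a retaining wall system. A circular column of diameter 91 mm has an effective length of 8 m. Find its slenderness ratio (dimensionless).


Radius of gyration r = d / 4 = 91 / 4 = 22.75 mm
L_eff = 8000.0 mm
Slenderness ratio = L / r = 8000.0 / 22.75 = 351.65 (dimensionless)

351.65 (dimensionless)


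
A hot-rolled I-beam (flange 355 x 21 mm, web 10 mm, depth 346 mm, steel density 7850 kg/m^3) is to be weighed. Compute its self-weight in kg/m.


A_flanges = 2 * 355 * 21 = 14910 mm^2
A_web = (346 - 2 * 21) * 10 = 3040 mm^2
A_total = 14910 + 3040 = 17950 mm^2 = 0.017950 m^2
Weight = rho * A = 7850 * 0.017950 = 140.9075 kg/m

140.9075 kg/m


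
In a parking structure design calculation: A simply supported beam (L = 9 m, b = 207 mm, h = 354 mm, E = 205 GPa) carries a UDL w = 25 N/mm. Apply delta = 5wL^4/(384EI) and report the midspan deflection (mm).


I = 207 * 354^3 / 12 = 765242154.0 mm^4
L = 9000.0 mm, w = 25 N/mm, E = 205000.0 MPa
delta = 5 * w * L^4 / (384 * E * I)
= 5 * 25 * 9000.0^4 / (384 * 205000.0 * 765242154.0)
= 13.6143 mm

13.6143 mm


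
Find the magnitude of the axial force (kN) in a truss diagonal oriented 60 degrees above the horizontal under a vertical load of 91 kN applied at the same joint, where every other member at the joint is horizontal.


At the joint, only the diagonal has a vertical component, so vertical equilibrium gives:
F * sin(60) = 91
F = 91 / sin(60)
= 91 / 0.866025
= 105.08 kN

105.08 kN


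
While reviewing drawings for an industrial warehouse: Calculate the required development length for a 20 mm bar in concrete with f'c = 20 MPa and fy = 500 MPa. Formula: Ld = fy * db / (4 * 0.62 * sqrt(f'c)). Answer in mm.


Ld = (fy * db) / (4 * 0.62 * sqrt(f'c))
= (500 * 20) / (4 * 0.62 * sqrt(20))
= 10000 / 11.0909
= 901.64 mm

901.64 mm


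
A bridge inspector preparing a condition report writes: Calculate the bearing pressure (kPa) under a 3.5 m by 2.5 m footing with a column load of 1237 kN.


A = 3.5 * 2.5 = 8.75 m^2
q = P / A = 1237 / 8.75
= 141.3714 kPa

141.3714 kPa


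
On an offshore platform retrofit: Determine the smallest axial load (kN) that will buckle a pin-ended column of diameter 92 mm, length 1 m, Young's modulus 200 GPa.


I = pi * d^4 / 64 = 3516585.72 mm^4
L = 1000.0 mm
P_cr = pi^2 * E * I / L^2
= 9.8696 * 200000.0 * 3516585.72 / 1000.0^2
= 6941461.98 N = 6941.462 kN

6941.462 kN


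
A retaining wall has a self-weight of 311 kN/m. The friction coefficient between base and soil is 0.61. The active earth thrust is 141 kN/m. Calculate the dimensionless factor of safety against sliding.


Resisting force = mu * W = 0.61 * 311 = 189.71 kN/m
FOS = Resisting / Driving = 189.71 / 141
= 1.3455 (dimensionless)

1.3455 (dimensionless)


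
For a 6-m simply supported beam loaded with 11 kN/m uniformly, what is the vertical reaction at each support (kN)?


Total load = w * L = 11 * 6 = 66 kN
By symmetry, each reaction R = total / 2 = 66 / 2 = 33.0 kN

33.0 kN


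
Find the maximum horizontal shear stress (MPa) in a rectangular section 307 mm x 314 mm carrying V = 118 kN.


A = b * h = 307 * 314 = 96398 mm^2
V = 118 kN = 118000.0 N
tau_max = 1.5 * V / A = 1.5 * 118000.0 / 96398
= 1.8361 MPa

1.8361 MPa


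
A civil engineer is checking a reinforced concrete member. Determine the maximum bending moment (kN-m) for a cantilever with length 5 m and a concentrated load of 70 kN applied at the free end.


For a cantilever with a point load at the free end:
M_max = P * L = 70 * 5 = 350 kN-m

350 kN-m


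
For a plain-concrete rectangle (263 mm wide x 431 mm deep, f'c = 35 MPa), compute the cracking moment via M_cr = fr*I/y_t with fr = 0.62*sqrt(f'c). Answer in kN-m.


fr = 0.62 * sqrt(35) = 0.62 * 5.9161 = 3.668 MPa
I = 263 * 431^3 / 12 = 1754713886.08 mm^4
y_t = 215.5 mm
M_cr = fr * I / y_t = 3.668 * 1754713886.08 / 215.5 N-mm
= 29.8665 kN-m

29.8665 kN-m


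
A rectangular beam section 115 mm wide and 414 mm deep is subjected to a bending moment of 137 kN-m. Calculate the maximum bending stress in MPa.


I = b * h^3 / 12 = 115 * 414^3 / 12 = 680013630.0 mm^4
y = h / 2 = 414 / 2 = 207.0 mm
M = 137 kN-m = 137000000.0 N-mm
sigma = M * y / I = 137000000.0 * 207.0 / 680013630.0
= 41.7 MPa

41.7 MPa


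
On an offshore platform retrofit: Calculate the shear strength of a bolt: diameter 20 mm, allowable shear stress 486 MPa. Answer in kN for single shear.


A = pi * d^2 / 4 = pi * 20^2 / 4 = 314.1593 mm^2
V = f_v * A / 1000 = 486 * 314.1593 / 1000
= 152.6814 kN

152.6814 kN


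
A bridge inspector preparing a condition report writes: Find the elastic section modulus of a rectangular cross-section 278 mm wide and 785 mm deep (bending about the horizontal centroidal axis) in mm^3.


S = b * h^2 / 6
= 278 * 785^2 / 6
= 278 * 616225 / 6
= 28551758.33 mm^3

28551758.33 mm^3


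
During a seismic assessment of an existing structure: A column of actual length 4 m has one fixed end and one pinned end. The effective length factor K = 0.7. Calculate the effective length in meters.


L_eff = K * L
= 0.7 * 4
= 2.8 m

2.8 m


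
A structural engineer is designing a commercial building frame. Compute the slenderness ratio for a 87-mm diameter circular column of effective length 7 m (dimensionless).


Radius of gyration r = d / 4 = 87 / 4 = 21.75 mm
L_eff = 7000.0 mm
Slenderness ratio = L / r = 7000.0 / 21.75 = 321.84 (dimensionless)

321.84 (dimensionless)


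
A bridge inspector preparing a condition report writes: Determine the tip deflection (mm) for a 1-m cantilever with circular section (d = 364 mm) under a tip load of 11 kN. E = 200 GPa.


I = pi * d^4 / 64 = pi * 364^4 / 64 = 861738374.79 mm^4
L = 1000.0 mm, P = 11000.0 N, E = 200000.0 MPa
delta = P * L^3 / (3 * E * I)
= 11000.0 * 1000.0^3 / (3 * 200000.0 * 861738374.79)
= 0.0213 mm

0.0213 mm


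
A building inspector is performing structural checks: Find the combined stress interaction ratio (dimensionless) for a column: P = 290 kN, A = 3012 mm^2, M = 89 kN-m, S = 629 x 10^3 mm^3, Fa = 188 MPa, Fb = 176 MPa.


f_a = P / A = 290000.0 / 3012 = 96.2815 MPa
f_b = M / S = 89000000.0 / 629000.0 = 141.4944 MPa
Ratio = f_a / Fa + f_b / Fb
= 96.2815 / 188 + 141.4944 / 176
= 1.3161 (dimensionless)

1.3161 (dimensionless)


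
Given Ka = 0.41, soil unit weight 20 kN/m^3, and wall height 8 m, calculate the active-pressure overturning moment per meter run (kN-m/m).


Pa = 0.5 * Ka * gamma * H^2
= 0.5 * 0.41 * 20 * 8^2
= 262.4 kN/m
Arm = H / 3 = 8 / 3 = 2.6667 m
Mo = Pa * arm = Pa * H / 3 = 262.4 * 8 / 3 = 699.7333 kN-m/m

699.7333 kN-m/m


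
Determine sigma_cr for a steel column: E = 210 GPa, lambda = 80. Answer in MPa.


sigma_cr = pi^2 * E / lambda^2
= 9.8696 * 210000.0 / 80^2
= 9.8696 * 210000.0 / 6400
= 323.8464 MPa

323.8464 MPa


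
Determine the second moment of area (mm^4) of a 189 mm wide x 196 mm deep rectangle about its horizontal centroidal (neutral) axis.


I = b * h^3 / 12
= 189 * 196^3 / 12
= 189 * 7529536 / 12
= 118590192.0 mm^4

118590192.0 mm^4


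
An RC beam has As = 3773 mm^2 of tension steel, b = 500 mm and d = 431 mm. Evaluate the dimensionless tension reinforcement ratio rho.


rho = As / (b * d)
= 3773 / (500 * 431)
= 3773 / 215500
= 0.017508 (dimensionless)

0.017508 (dimensionless)


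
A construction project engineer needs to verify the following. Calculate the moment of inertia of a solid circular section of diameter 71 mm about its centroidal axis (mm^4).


r = d / 2 = 71 / 2 = 35.5 mm
I = pi * r^4 / 4 = pi * 35.5^4 / 4
= 1247392.97 mm^4

1247392.97 mm^4


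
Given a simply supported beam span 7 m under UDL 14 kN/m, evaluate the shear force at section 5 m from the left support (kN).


R_A = w * L / 2 = 14 * 7 / 2 = 49.0 kN
V(x) = R_A - w * x = 49.0 - 14 * 5
= -21.0 kN

-21.0 kN


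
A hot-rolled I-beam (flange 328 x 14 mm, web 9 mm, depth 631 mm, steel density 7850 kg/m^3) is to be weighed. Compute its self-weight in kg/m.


A_flanges = 2 * 328 * 14 = 9184 mm^2
A_web = (631 - 2 * 14) * 9 = 5427 mm^2
A_total = 9184 + 5427 = 14611 mm^2 = 0.014611 m^2
Weight = rho * A = 7850 * 0.014611 = 114.6963 kg/m

114.6963 kg/m


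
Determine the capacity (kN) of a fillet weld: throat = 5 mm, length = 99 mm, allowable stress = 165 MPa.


Strength = throat * length * allowable stress
= 5 * 99 * 165 N
= 81675 N
= 81.67 kN

81.67 kN


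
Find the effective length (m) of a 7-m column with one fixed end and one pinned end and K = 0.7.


L_eff = K * L
= 0.7 * 7
= 4.9 m

4.9 m


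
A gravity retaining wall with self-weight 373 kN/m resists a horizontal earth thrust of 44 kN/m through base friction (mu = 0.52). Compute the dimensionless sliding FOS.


Resisting force = mu * W = 0.52 * 373 = 193.96 kN/m
FOS = Resisting / Driving = 193.96 / 44
= 4.4082 (dimensionless)

4.4082 (dimensionless)


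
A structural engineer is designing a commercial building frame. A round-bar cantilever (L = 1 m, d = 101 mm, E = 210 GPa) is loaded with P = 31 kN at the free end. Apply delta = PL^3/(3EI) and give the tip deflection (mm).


I = pi * d^4 / 64 = pi * 101^4 / 64 = 5108052.99 mm^4
L = 1000.0 mm, P = 31000.0 N, E = 210000.0 MPa
delta = P * L^3 / (3 * E * I)
= 31000.0 * 1000.0^3 / (3 * 210000.0 * 5108052.99)
= 9.6331 mm

9.6331 mm


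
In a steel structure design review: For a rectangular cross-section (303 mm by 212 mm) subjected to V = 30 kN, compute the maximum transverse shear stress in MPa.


A = b * h = 303 * 212 = 64236 mm^2
V = 30 kN = 30000.0 N
tau_max = 1.5 * V / A = 1.5 * 30000.0 / 64236
= 0.7005 MPa

0.7005 MPa


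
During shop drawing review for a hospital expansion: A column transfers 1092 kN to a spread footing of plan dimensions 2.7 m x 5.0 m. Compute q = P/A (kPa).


A = 2.7 * 5.0 = 13.5 m^2
q = P / A = 1092 / 13.5
= 80.8889 kPa

80.8889 kPa


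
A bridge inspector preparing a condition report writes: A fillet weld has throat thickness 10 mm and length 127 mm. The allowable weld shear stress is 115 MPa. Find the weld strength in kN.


Strength = throat * length * allowable stress
= 10 * 127 * 115 N
= 146050 N
= 146.05 kN

146.05 kN


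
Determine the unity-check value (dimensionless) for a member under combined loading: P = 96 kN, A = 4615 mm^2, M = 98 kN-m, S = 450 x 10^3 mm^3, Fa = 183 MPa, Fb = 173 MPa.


f_a = P / A = 96000.0 / 4615 = 20.8017 MPa
f_b = M / S = 98000000.0 / 450000.0 = 217.7778 MPa
Ratio = f_a / Fa + f_b / Fb
= 20.8017 / 183 + 217.7778 / 173
= 1.3725 (dimensionless)

1.3725 (dimensionless)


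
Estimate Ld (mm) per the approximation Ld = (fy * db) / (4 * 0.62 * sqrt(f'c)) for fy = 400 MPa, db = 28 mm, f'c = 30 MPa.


Ld = (fy * db) / (4 * 0.62 * sqrt(f'c))
= (400 * 28) / (4 * 0.62 * sqrt(30))
= 11200 / 13.5835
= 824.53 mm

824.53 mm


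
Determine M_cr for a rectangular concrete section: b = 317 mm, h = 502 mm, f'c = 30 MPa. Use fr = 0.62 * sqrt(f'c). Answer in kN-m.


fr = 0.62 * sqrt(30) = 0.62 * 5.4772 = 3.3959 MPa
I = 317 * 502^3 / 12 = 3341867044.67 mm^4
y_t = 251.0 mm
M_cr = fr * I / y_t = 3.3959 * 3341867044.67 / 251.0 N-mm
= 45.2135 kN-m

45.2135 kN-m


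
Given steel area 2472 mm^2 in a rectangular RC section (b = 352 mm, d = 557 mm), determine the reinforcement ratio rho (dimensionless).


rho = As / (b * d)
= 2472 / (352 * 557)
= 2472 / 196064
= 0.012608 (dimensionless)

0.012608 (dimensionless)


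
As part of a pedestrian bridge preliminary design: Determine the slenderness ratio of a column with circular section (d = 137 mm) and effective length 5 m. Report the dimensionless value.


Radius of gyration r = d / 4 = 137 / 4 = 34.25 mm
L_eff = 5000.0 mm
Slenderness ratio = L / r = 5000.0 / 34.25 = 145.99 (dimensionless)

145.99 (dimensionless)


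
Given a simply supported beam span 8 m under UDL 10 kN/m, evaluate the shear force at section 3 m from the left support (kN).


R_A = w * L / 2 = 10 * 8 / 2 = 40.0 kN
V(x) = R_A - w * x = 40.0 - 10 * 3
= 10.0 kN

10.0 kN


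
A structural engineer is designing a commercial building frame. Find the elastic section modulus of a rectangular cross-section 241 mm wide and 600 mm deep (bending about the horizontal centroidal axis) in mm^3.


S = b * h^2 / 6
= 241 * 600^2 / 6
= 241 * 360000 / 6
= 14460000.0 mm^3

14460000.0 mm^3


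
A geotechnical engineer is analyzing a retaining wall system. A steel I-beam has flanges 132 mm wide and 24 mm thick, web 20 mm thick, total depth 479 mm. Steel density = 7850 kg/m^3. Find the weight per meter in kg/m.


A_flanges = 2 * 132 * 24 = 6336 mm^2
A_web = (479 - 2 * 24) * 20 = 8620 mm^2
A_total = 6336 + 8620 = 14956 mm^2 = 0.014956 m^2
Weight = rho * A = 7850 * 0.014956 = 117.4046 kg/m

117.4046 kg/m


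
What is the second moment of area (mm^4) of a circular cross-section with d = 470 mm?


r = d / 2 = 470 / 2 = 235.0 mm
I = pi * r^4 / 4 = pi * 235.0^4 / 4
= 2395307809.6 mm^4

2395307809.6 mm^4


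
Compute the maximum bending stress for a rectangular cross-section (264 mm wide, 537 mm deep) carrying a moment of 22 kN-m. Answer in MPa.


I = b * h^3 / 12 = 264 * 537^3 / 12 = 3406791366.0 mm^4
y = h / 2 = 537 / 2 = 268.5 mm
M = 22 kN-m = 22000000.0 N-mm
sigma = M * y / I = 22000000.0 * 268.5 / 3406791366.0
= 1.73 MPa

1.73 MPa


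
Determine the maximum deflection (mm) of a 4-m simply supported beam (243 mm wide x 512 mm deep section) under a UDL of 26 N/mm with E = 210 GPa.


I = 243 * 512^3 / 12 = 2717908992.0 mm^4
L = 4000.0 mm, w = 26 N/mm, E = 210000.0 MPa
delta = 5 * w * L^4 / (384 * E * I)
= 5 * 26 * 4000.0^4 / (384 * 210000.0 * 2717908992.0)
= 0.1518 mm

0.1518 mm


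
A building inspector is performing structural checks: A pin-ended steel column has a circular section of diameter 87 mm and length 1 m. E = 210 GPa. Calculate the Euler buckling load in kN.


I = pi * d^4 / 64 = 2812204.57 mm^4
L = 1000.0 mm
P_cr = pi^2 * E * I / L^2
= 9.8696 * 210000.0 * 2812204.57 / 1000.0^2
= 5828622.78 N = 5828.6228 kN

5828.6228 kN


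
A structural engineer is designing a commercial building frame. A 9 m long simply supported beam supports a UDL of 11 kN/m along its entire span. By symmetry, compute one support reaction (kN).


Total load = w * L = 11 * 9 = 99 kN
By symmetry, each reaction R = total / 2 = 99 / 2 = 49.5 kN

49.5 kN


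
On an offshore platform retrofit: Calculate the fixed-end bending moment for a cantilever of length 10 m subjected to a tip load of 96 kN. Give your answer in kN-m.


For a cantilever with a point load at the free end:
M_max = P * L = 96 * 10 = 960 kN-m

960 kN-m


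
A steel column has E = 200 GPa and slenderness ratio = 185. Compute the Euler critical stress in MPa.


sigma_cr = pi^2 * E / lambda^2
= 9.8696 * 200000.0 / 185^2
= 9.8696 * 200000.0 / 34225
= 57.6748 MPa

57.6748 MPa


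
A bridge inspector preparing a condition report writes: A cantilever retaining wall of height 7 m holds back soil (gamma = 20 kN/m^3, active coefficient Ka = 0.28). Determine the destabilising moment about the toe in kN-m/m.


Pa = 0.5 * Ka * gamma * H^2
= 0.5 * 0.28 * 20 * 7^2
= 137.2 kN/m
Arm = H / 3 = 7 / 3 = 2.3333 m
Mo = Pa * arm = Pa * H / 3 = 137.2 * 7 / 3 = 320.1333 kN-m/m

320.1333 kN-m/m


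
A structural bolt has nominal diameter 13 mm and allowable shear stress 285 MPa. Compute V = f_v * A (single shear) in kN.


A = pi * d^2 / 4 = pi * 13^2 / 4 = 132.7323 mm^2
V = f_v * A / 1000 = 285 * 132.7323 / 1000
= 37.8287 kN

37.8287 kN


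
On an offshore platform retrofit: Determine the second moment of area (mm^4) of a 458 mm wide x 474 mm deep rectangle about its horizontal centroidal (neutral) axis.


I = b * h^3 / 12
= 458 * 474^3 / 12
= 458 * 106496424 / 12
= 4064613516.0 mm^4

4064613516.0 mm^4


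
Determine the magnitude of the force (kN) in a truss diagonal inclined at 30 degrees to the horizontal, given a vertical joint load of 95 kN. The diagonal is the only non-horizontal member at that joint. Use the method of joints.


At the joint, only the diagonal has a vertical component, so vertical equilibrium gives:
F * sin(30) = 95
F = 95 / sin(30)
= 95 / 0.5
= 190.0 kN

190.0 kN


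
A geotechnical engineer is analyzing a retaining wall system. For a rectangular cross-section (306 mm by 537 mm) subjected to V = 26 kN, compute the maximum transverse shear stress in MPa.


A = b * h = 306 * 537 = 164322 mm^2
V = 26 kN = 26000.0 N
tau_max = 1.5 * V / A = 1.5 * 26000.0 / 164322
= 0.2373 MPa

0.2373 MPa


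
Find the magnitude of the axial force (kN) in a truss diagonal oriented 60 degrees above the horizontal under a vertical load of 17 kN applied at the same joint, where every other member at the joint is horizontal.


At the joint, only the diagonal has a vertical component, so vertical equilibrium gives:
F * sin(60) = 17
F = 17 / sin(60)
= 17 / 0.866025
= 19.63 kN

19.63 kN


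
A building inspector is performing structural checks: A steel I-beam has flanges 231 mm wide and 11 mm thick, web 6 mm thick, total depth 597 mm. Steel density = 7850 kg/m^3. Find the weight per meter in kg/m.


A_flanges = 2 * 231 * 11 = 5082 mm^2
A_web = (597 - 2 * 11) * 6 = 3450 mm^2
A_total = 5082 + 3450 = 8532 mm^2 = 0.008532 m^2
Weight = rho * A = 7850 * 0.008532 = 66.9762 kg/m

66.9762 kg/m


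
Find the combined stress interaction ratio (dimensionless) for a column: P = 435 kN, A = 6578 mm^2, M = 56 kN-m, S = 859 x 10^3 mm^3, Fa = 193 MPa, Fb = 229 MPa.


f_a = P / A = 435000.0 / 6578 = 66.1295 MPa
f_b = M / S = 56000000.0 / 859000.0 = 65.1921 MPa
Ratio = f_a / Fa + f_b / Fb
= 66.1295 / 193 + 65.1921 / 229
= 0.6273 (dimensionless)

0.6273 (dimensionless)


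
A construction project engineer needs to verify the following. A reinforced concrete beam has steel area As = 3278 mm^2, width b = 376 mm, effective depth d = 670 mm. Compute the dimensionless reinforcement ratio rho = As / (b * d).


rho = As / (b * d)
= 3278 / (376 * 670)
= 3278 / 251920
= 0.013012 (dimensionless)

0.013012 (dimensionless)


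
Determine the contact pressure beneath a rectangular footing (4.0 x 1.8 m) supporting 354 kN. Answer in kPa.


A = 4.0 * 1.8 = 7.2 m^2
q = P / A = 354 / 7.2
= 49.1667 kPa

49.1667 kPa


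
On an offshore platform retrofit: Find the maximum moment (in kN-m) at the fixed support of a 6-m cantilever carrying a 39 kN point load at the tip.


For a cantilever with a point load at the free end:
M_max = P * L = 39 * 6 = 234 kN-m

234 kN-m


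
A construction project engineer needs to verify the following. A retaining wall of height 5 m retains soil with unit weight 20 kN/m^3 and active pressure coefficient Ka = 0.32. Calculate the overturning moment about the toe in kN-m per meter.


Pa = 0.5 * Ka * gamma * H^2
= 0.5 * 0.32 * 20 * 5^2
= 80.0 kN/m
Arm = H / 3 = 5 / 3 = 1.6667 m
Mo = Pa * arm = Pa * H / 3 = 80.0 * 5 / 3 = 133.3333 kN-m/m

133.3333 kN-m/m


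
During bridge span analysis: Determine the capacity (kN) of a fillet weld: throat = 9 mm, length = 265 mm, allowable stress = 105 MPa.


Strength = throat * length * allowable stress
= 9 * 265 * 105 N
= 250425 N
= 250.43 kN

250.43 kN


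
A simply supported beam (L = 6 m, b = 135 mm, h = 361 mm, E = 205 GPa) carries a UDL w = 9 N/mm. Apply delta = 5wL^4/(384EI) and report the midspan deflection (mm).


I = 135 * 361^3 / 12 = 529266161.25 mm^4
L = 6000.0 mm, w = 9 N/mm, E = 205000.0 MPa
delta = 5 * w * L^4 / (384 * E * I)
= 5 * 9 * 6000.0^4 / (384 * 205000.0 * 529266161.25)
= 1.3998 mm

1.3998 mm


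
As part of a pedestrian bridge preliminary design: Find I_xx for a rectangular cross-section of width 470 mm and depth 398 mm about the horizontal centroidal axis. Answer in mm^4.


I = b * h^3 / 12
= 470 * 398^3 / 12
= 470 * 63044792 / 12
= 2469254353.33 mm^4

2469254353.33 mm^4


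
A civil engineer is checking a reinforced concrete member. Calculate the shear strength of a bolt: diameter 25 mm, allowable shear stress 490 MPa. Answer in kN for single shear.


A = pi * d^2 / 4 = pi * 25^2 / 4 = 490.8739 mm^2
V = f_v * A / 1000 = 490 * 490.8739 / 1000
= 240.5282 kN

240.5282 kN


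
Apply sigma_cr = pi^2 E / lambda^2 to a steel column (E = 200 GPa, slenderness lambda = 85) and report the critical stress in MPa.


sigma_cr = pi^2 * E / lambda^2
= 9.8696 * 200000.0 / 85^2
= 9.8696 * 200000.0 / 7225
= 273.207 MPa

273.207 MPa


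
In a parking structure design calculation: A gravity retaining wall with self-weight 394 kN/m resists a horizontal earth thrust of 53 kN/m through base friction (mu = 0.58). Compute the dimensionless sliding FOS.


Resisting force = mu * W = 0.58 * 394 = 228.52 kN/m
FOS = Resisting / Driving = 228.52 / 53
= 4.3117 (dimensionless)

4.3117 (dimensionless)


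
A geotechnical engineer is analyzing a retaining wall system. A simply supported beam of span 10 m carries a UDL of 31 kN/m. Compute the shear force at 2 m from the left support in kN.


R_A = w * L / 2 = 31 * 10 / 2 = 155.0 kN
V(x) = R_A - w * x = 155.0 - 31 * 2
= 93.0 kN

93.0 kN


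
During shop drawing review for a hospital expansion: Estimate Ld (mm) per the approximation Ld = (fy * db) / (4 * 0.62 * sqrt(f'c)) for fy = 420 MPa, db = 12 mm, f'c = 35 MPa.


Ld = (fy * db) / (4 * 0.62 * sqrt(f'c))
= (420 * 12) / (4 * 0.62 * sqrt(35))
= 5040 / 14.6719
= 343.51 mm

343.51 mm


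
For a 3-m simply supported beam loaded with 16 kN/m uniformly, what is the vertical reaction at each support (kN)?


Total load = w * L = 16 * 3 = 48 kN
By symmetry, each reaction R = total / 2 = 48 / 2 = 24.0 kN

24.0 kN


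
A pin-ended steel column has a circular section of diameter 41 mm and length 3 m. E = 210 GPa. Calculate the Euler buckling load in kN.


I = pi * d^4 / 64 = 138709.22 mm^4
L = 3000.0 mm
P_cr = pi^2 * E * I / L^2
= 9.8696 * 210000.0 * 138709.22 / 3000.0^2
= 31943.45 N = 31.9435 kN

31.9435 kN


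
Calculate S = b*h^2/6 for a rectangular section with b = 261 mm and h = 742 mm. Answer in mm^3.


S = b * h^2 / 6
= 261 * 742^2 / 6
= 261 * 550564 / 6
= 23949534.0 mm^3

23949534.0 mm^3


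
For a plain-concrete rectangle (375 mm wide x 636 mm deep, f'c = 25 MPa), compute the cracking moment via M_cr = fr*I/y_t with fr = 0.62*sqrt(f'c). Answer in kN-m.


fr = 0.62 * sqrt(25) = 0.62 * 5.0 = 3.1 MPa
I = 375 * 636^3 / 12 = 8039358000.0 mm^4
y_t = 318.0 mm
M_cr = fr * I / y_t = 3.1 * 8039358000.0 / 318.0 N-mm
= 78.3711 kN-m

78.3711 kN-m


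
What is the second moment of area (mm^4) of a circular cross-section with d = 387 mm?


r = d / 2 = 387 / 2 = 193.5 mm
I = pi * r^4 / 4 = pi * 193.5^4 / 4
= 1101067030.83 mm^4

1101067030.83 mm^4


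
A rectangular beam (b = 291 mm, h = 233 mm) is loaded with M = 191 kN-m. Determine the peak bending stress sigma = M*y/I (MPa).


I = b * h^3 / 12 = 291 * 233^3 / 12 = 306746422.25 mm^4
y = h / 2 = 233 / 2 = 116.5 mm
M = 191 kN-m = 191000000.0 N-mm
sigma = M * y / I = 191000000.0 * 116.5 / 306746422.25
= 72.54 MPa

72.54 MPa


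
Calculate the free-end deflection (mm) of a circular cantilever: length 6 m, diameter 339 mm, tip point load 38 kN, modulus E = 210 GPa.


I = pi * d^4 / 64 = pi * 339^4 / 64 = 648289058.0 mm^4
L = 6000.0 mm, P = 38000.0 N, E = 210000.0 MPa
delta = P * L^3 / (3 * E * I)
= 38000.0 * 6000.0^3 / (3 * 210000.0 * 648289058.0)
= 20.0969 mm

20.0969 mm


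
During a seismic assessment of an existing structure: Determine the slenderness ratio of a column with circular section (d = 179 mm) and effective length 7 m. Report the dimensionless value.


Radius of gyration r = d / 4 = 179 / 4 = 44.75 mm
L_eff = 7000.0 mm
Slenderness ratio = L / r = 7000.0 / 44.75 = 156.42 (dimensionless)

156.42 (dimensionless)


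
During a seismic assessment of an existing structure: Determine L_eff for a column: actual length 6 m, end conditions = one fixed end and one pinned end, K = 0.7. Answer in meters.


L_eff = K * L
= 0.7 * 6
= 4.2 m

4.2 m


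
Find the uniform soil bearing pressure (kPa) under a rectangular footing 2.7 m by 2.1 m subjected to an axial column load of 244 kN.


A = 2.7 * 2.1 = 5.67 m^2
q = P / A = 244 / 5.67
= 43.0335 kPa

43.0335 kPa


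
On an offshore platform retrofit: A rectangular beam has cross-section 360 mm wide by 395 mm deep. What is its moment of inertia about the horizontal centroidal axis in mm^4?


I = b * h^3 / 12
= 360 * 395^3 / 12
= 360 * 61629875 / 12
= 1848896250.0 mm^4

1848896250.0 mm^4


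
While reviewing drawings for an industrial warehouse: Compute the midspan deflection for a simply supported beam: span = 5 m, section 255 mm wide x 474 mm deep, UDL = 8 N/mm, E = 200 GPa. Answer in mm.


I = 255 * 474^3 / 12 = 2263049010.0 mm^4
L = 5000.0 mm, w = 8 N/mm, E = 200000.0 MPa
delta = 5 * w * L^4 / (384 * E * I)
= 5 * 8 * 5000.0^4 / (384 * 200000.0 * 2263049010.0)
= 0.1438 mm

0.1438 mm


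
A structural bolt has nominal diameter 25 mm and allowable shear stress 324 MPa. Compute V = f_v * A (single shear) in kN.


A = pi * d^2 / 4 = pi * 25^2 / 4 = 490.8739 mm^2
V = f_v * A / 1000 = 324 * 490.8739 / 1000
= 159.0431 kN

159.0431 kN


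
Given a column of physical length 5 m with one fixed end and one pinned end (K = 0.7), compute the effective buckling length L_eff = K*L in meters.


L_eff = K * L
= 0.7 * 5
= 3.5 m

3.5 m


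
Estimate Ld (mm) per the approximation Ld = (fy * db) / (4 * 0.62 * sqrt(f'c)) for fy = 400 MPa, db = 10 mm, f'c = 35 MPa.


Ld = (fy * db) / (4 * 0.62 * sqrt(f'c))
= (400 * 10) / (4 * 0.62 * sqrt(35))
= 4000 / 14.6719
= 272.63 mm

272.63 mm


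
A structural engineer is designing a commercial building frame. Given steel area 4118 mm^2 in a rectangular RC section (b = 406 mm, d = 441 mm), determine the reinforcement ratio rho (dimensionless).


rho = As / (b * d)
= 4118 / (406 * 441)
= 4118 / 179046
= 0.023 (dimensionless)

0.023 (dimensionless)


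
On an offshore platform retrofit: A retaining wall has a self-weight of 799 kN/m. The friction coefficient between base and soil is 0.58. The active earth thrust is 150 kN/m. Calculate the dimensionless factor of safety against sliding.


Resisting force = mu * W = 0.58 * 799 = 463.42 kN/m
FOS = Resisting / Driving = 463.42 / 150
= 3.0895 (dimensionless)

3.0895 (dimensionless)


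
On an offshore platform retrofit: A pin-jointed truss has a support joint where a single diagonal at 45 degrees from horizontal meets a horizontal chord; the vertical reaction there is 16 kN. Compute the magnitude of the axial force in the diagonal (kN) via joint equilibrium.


At the joint, only the diagonal has a vertical component, so vertical equilibrium gives:
F * sin(45) = 16
F = 16 / sin(45)
= 16 / 0.707107
= 22.63 kN

22.63 kN


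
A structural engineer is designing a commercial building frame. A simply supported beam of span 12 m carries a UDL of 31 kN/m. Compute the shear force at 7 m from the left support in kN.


R_A = w * L / 2 = 31 * 12 / 2 = 186.0 kN
V(x) = R_A - w * x = 186.0 - 31 * 7
= -31.0 kN

-31.0 kN


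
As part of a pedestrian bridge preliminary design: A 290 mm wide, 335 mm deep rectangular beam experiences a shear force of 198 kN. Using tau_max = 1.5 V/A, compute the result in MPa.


A = b * h = 290 * 335 = 97150 mm^2
V = 198 kN = 198000.0 N
tau_max = 1.5 * V / A = 1.5 * 198000.0 / 97150
= 3.0571 MPa

3.0571 MPa


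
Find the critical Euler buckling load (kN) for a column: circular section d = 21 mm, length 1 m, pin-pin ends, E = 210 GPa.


I = pi * d^4 / 64 = 9546.56 mm^4
L = 1000.0 mm
P_cr = pi^2 * E * I / L^2
= 9.8696 * 210000.0 * 9546.56 / 1000.0^2
= 19786.37 N = 19.7864 kN

19.7864 kN


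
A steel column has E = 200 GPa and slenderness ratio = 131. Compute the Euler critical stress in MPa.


sigma_cr = pi^2 * E / lambda^2
= 9.8696 * 200000.0 / 131^2
= 9.8696 * 200000.0 / 17161
= 115.0237 MPa

115.0237 MPa


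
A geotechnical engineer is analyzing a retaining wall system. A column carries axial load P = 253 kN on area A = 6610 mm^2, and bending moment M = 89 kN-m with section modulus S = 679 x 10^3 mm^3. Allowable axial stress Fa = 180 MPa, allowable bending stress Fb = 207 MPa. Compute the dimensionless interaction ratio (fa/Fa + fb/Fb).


f_a = P / A = 253000.0 / 6610 = 38.2753 MPa
f_b = M / S = 89000000.0 / 679000.0 = 131.0751 MPa
Ratio = f_a / Fa + f_b / Fb
= 38.2753 / 180 + 131.0751 / 207
= 0.8459 (dimensionless)

0.8459 (dimensionless)


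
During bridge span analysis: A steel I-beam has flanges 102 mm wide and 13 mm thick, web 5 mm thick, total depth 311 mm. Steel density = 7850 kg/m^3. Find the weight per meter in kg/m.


A_flanges = 2 * 102 * 13 = 2652 mm^2
A_web = (311 - 2 * 13) * 5 = 1425 mm^2
A_total = 2652 + 1425 = 4077 mm^2 = 0.004077 m^2
Weight = rho * A = 7850 * 0.004077 = 32.0044 kg/m

32.0044 kg/m


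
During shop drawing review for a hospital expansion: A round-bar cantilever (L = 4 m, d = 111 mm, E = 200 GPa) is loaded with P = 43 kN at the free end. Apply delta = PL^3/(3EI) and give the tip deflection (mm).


I = pi * d^4 / 64 = pi * 111^4 / 64 = 7451810.7 mm^4
L = 4000.0 mm, P = 43000.0 N, E = 200000.0 MPa
delta = P * L^3 / (3 * E * I)
= 43000.0 * 4000.0^3 / (3 * 200000.0 * 7451810.7)
= 615.5104 mm

615.5104 mm


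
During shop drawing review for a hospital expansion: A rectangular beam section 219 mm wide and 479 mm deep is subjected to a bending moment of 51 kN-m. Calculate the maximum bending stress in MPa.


I = b * h^3 / 12 = 219 * 479^3 / 12 = 2005715861.75 mm^4
y = h / 2 = 479 / 2 = 239.5 mm
M = 51 kN-m = 51000000.0 N-mm
sigma = M * y / I = 51000000.0 * 239.5 / 2005715861.75
= 6.09 MPa

6.09 MPa


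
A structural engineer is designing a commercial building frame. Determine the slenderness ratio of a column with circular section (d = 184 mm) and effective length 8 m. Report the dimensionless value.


Radius of gyration r = d / 4 = 184 / 4 = 46.0 mm
L_eff = 8000.0 mm
Slenderness ratio = L / r = 8000.0 / 46.0 = 173.91 (dimensionless)

173.91 (dimensionless)


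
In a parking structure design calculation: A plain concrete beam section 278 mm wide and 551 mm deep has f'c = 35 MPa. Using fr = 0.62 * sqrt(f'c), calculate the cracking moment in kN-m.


fr = 0.62 * sqrt(35) = 0.62 * 5.9161 = 3.668 MPa
I = 278 * 551^3 / 12 = 3875416164.83 mm^4
y_t = 275.5 mm
M_cr = fr * I / y_t = 3.668 * 3875416164.83 / 275.5 N-mm
= 51.5968 kN-m

51.5968 kN-m


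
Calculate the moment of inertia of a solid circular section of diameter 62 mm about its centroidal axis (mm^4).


r = d / 2 = 62 / 2 = 31.0 mm
I = pi * r^4 / 4 = pi * 31.0^4 / 4
= 725331.7 mm^4

725331.7 mm^4


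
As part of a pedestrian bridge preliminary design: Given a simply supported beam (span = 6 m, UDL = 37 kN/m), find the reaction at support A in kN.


Total load = w * L = 37 * 6 = 222 kN
By symmetry, each reaction R = total / 2 = 222 / 2 = 111.0 kN

111.0 kN


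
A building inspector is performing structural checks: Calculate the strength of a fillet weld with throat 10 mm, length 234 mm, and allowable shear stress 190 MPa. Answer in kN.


Strength = throat * length * allowable stress
= 10 * 234 * 190 N
= 444600 N
= 444.6 kN

444.6 kN


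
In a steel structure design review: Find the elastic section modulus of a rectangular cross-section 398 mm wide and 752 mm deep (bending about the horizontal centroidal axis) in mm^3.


S = b * h^2 / 6
= 398 * 752^2 / 6
= 398 * 565504 / 6
= 37511765.33 mm^3

37511765.33 mm^3


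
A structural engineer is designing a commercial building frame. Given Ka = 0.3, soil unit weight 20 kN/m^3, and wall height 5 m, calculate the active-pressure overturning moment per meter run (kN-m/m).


Pa = 0.5 * Ka * gamma * H^2
= 0.5 * 0.3 * 20 * 5^2
= 75.0 kN/m
Arm = H / 3 = 5 / 3 = 1.6667 m
Mo = Pa * arm = Pa * H / 3 = 75.0 * 5 / 3 = 125.0 kN-m/m

125.0 kN-m/m


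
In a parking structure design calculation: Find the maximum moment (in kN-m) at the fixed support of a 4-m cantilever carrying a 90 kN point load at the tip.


For a cantilever with a point load at the free end:
M_max = P * L = 90 * 4 = 360 kN-m

360 kN-m


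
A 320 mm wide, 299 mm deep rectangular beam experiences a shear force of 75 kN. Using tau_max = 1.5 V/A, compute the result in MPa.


A = b * h = 320 * 299 = 95680 mm^2
V = 75 kN = 75000.0 N
tau_max = 1.5 * V / A = 1.5 * 75000.0 / 95680
= 1.1758 MPa

1.1758 MPa


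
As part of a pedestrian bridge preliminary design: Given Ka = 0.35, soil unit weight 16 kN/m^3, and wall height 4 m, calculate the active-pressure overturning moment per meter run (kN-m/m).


Pa = 0.5 * Ka * gamma * H^2
= 0.5 * 0.35 * 16 * 4^2
= 44.8 kN/m
Arm = H / 3 = 4 / 3 = 1.3333 m
Mo = Pa * arm = Pa * H / 3 = 44.8 * 4 / 3 = 59.7333 kN-m/m

59.7333 kN-m/m


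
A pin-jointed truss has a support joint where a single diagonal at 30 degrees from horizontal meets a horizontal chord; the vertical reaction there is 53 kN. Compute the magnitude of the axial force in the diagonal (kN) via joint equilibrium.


At the joint, only the diagonal has a vertical component, so vertical equilibrium gives:
F * sin(30) = 53
F = 53 / sin(30)
= 53 / 0.5
= 106.0 kN

106.0 kN


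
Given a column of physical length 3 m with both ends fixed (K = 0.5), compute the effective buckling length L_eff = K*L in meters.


L_eff = K * L
= 0.5 * 3
= 1.5 m

1.5 m


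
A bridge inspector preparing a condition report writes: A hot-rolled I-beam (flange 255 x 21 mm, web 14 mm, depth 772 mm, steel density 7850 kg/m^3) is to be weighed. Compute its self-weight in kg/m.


A_flanges = 2 * 255 * 21 = 10710 mm^2
A_web = (772 - 2 * 21) * 14 = 10220 mm^2
A_total = 10710 + 10220 = 20930 mm^2 = 0.020930 m^2
Weight = rho * A = 7850 * 0.020930 = 164.3005 kg/m

164.3005 kg/m


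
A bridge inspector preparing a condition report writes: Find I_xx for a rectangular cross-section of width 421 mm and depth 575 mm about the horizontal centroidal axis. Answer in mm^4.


I = b * h^3 / 12
= 421 * 575^3 / 12
= 421 * 190109375 / 12
= 6669670572.92 mm^4

6669670572.92 mm^4


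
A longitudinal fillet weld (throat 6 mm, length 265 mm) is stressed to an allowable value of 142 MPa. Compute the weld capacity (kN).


Strength = throat * length * allowable stress
= 6 * 265 * 142 N
= 225780 N
= 225.78 kN

225.78 kN


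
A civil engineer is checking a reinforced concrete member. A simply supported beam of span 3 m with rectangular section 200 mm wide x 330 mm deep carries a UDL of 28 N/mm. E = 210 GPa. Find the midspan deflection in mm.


I = 200 * 330^3 / 12 = 598950000.0 mm^4
L = 3000.0 mm, w = 28 N/mm, E = 210000.0 MPa
delta = 5 * w * L^4 / (384 * E * I)
= 5 * 28 * 3000.0^4 / (384 * 210000.0 * 598950000.0)
= 0.2348 mm

0.2348 mm


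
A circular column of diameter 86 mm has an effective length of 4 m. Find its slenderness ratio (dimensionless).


Radius of gyration r = d / 4 = 86 / 4 = 21.5 mm
L_eff = 4000.0 mm
Slenderness ratio = L / r = 4000.0 / 21.5 = 186.05 (dimensionless)

186.05 (dimensionless)


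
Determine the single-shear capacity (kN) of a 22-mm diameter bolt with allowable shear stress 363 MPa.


A = pi * d^2 / 4 = pi * 22^2 / 4 = 380.1327 mm^2
V = f_v * A / 1000 = 363 * 380.1327 / 1000
= 137.9882 kN

137.9882 kN


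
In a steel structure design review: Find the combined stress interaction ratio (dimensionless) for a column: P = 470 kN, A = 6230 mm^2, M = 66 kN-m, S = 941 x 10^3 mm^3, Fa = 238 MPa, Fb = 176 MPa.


f_a = P / A = 470000.0 / 6230 = 75.4414 MPa
f_b = M / S = 66000000.0 / 941000.0 = 70.1382 MPa
Ratio = f_a / Fa + f_b / Fb
= 75.4414 / 238 + 70.1382 / 176
= 0.7155 (dimensionless)

0.7155 (dimensionless)


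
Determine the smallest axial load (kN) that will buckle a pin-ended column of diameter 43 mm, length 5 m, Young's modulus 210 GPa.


I = pi * d^4 / 64 = 167820.0 mm^4
L = 5000.0 mm
P_cr = pi^2 * E * I / L^2
= 9.8696 * 210000.0 * 167820.0 / 5000.0^2
= 13913.06 N = 13.9131 kN

13.9131 kN


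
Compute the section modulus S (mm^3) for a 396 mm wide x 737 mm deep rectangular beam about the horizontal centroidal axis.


S = b * h^2 / 6
= 396 * 737^2 / 6
= 396 * 543169 / 6
= 35849154.0 mm^3

35849154.0 mm^3


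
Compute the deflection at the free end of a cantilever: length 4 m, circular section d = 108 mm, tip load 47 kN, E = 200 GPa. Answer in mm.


I = pi * d^4 / 64 = pi * 108^4 / 64 = 6678284.57 mm^4
L = 4000.0 mm, P = 47000.0 N, E = 200000.0 MPa
delta = P * L^3 / (3 * E * I)
= 47000.0 * 4000.0^3 / (3 * 200000.0 * 6678284.57)
= 750.6918 mm

750.6918 mm


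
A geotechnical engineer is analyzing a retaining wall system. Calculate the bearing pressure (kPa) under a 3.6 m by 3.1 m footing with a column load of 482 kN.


A = 3.6 * 3.1 = 11.16 m^2
q = P / A = 482 / 11.16
= 43.19 kPa

43.19 kPa


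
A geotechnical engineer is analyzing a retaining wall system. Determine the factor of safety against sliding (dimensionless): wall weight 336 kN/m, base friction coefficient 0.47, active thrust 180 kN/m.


Resisting force = mu * W = 0.47 * 336 = 157.92 kN/m
FOS = Resisting / Driving = 157.92 / 180
= 0.8773 (dimensionless)

0.8773 (dimensionless)
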